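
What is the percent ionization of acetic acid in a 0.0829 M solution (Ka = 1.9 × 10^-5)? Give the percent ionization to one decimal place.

CH3COOH ⇌ CH3COO- + H+; let x = [H+] at equilibrium.
x ≈ √(Ka·C₀) = √(1.9 × 10^-5 × 0.0829) = 1.26 × 10^-3 M
% ionization = x/C₀ × 100% = 1.26 × 10^-3/0.0829 × 100% = 1.5%

1.5%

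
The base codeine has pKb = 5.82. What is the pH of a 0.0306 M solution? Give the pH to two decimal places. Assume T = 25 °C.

pH = 10.33

C18H21NO3 + H2O ⇌ C18H22NO3+ + OH-
Kb = 10^(−5.82) = 1.51 × 10^-6
From the ICE table, Kb = x²/(0.0306 − x) = 1.51 × 10^-6.
Assume x ≪ 0.0306: x ≈ √(1.51 × 10^-6 × 0.0306) = 2.15 × 10^-4 M
(x/C₀ = 0.7% < 5%, so the approximation holds.)
pOH = 3.67, so pH = 14.00 − pOH = 10.33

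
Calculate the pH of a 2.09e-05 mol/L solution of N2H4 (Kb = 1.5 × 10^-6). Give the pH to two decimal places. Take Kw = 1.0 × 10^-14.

N2H4 + H2O ⇌ N2H5+ + OH-
Kb = [OH-]²/(2.09e-05 − [OH-]) = 1.5 × 10^-6
[OH-] is not negligible relative to C₀; solve [OH-]² + 1.5e-06·[OH-] − 3.14e-11 = 0.
[OH-] = (−Kb + √(Kb² + 4·Kb·C₀))/2 = 4.90 × 10^-6 M
pOH = 5.31, so pH = 14.00 − pOH = 8.69

pH = 8.69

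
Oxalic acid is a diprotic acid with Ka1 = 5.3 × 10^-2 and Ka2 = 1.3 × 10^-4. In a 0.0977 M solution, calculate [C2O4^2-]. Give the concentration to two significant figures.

First ionization gives [H+] ≈ [HC2O4-] = 5.02 × 10^-2 M.
Second step: Ka2 = [H+][C2O4^2-]/[HC2O4-] ≈ [C2O4^2-] (since [H+] ≈ [HC2O4-]).
So [C2O4^2-] ≈ Ka2.

1.3 × 10^-4 M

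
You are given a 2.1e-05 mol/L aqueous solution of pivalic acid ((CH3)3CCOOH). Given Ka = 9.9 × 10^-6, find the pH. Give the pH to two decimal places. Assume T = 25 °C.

pH = 4.99

(CH3)3CCOOH ⇌ (CH3)3CCOO- + H+
From the ICE table, Ka = [H+]²/(2.1e-05 − [H+]) = 9.9 × 10^-6.
The 5% rule fails; solving [H+]² + Ka·[H+] − Ka·C₀ = 0 exactly:
[H+] = (−Ka + √(Ka² + 4·Ka·C₀))/2 = 1.03 × 10^-5 M
pH = −log(1.03 × 10^-5) = 4.99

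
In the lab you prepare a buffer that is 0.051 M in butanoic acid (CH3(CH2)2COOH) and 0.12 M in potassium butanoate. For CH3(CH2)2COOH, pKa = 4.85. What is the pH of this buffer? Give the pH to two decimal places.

Using pH = pKa + log([base]/[acid]) with [base]/[acid] = 0.12/0.051:
pH = 4.85 + (+0.372) = 5.22

pH = 5.22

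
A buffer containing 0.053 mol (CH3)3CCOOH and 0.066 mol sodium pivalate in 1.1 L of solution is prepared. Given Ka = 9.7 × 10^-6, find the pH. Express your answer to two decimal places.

pH = 5.11

pKa = −log(9.7 × 10^-6) = 5.013
Using pH = pKa + log([base]/[acid]) with [base]/[acid] = 0.066/0.053:
pH = 5.013 + (+0.095) = 5.11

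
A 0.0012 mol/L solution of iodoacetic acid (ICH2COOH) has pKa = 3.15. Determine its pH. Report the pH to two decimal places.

ICH2COOH ⇌ ICH2COO- + H+
Ka = 10^(−3.15) = 7.08 × 10^-4
From the ICE table, Ka = [H+]²/(0.0012 − [H+]) = 7.08 × 10^-4.
[H+] is not negligible relative to C₀; solve [H+]² + 0.000708·[H+] − 8.5e-07 = 0.
[H+] = (−Ka + √(Ka² + 4·Ka·C₀))/2 = 6.33 × 10^-4 M
pH = −log[H+] = −log(6.33 × 10^-4) = 3.20

pH = 3.20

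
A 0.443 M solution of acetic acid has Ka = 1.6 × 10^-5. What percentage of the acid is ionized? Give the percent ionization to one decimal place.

0.6%

CH3COOH ⇌ CH3COO- + H+; let x = [H+] at equilibrium.
x ≈ √(Ka·C₀) = √(1.6 × 10^-5 × 0.443) = 2.66 × 10^-3 M
% ionization = x/C₀ × 100% = 2.66 × 10^-3/0.443 × 100% = 0.6%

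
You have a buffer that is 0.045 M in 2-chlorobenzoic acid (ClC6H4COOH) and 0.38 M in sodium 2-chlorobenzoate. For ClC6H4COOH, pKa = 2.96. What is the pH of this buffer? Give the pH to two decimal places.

pH = 3.89

pH = pKa + log([A⁻]/[HA]) = 2.96 + log(0.38/0.045)
pH = 2.96 + (+0.927) = 3.89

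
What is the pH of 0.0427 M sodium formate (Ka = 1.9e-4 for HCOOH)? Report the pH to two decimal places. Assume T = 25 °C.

HCOO- is the conjugate base of the weak acid HCOOH.
Kb = Kw/Ka = 1.0×10^-14 / 1.9 × 10^-4 = 5.26 × 10^-11
From the ICE table, Kb = [OH-]²/(0.0427 − [OH-]) = 5.26 × 10^-11.
Assume [OH-] ≪ 0.0427: [OH-] ≈ √(5.26 × 10^-11 × 0.0427) = 1.50 × 10^-6 M
pOH = 5.82, so pH = 14.00 − pOH = 8.18

pH = 8.18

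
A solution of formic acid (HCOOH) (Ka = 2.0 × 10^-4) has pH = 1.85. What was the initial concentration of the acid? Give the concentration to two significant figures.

[H+] = 10^(-1.85) = 1.41 × 10^-2 M = x
Ka = x²/(C₀ − x) ⇒ C₀ = x + x²/Ka
C₀ = 1.41 × 10^-2 + (1.41 × 10^-2)²/(2.0 × 10^-4) = 1.01 M

C₀ = 1.0 M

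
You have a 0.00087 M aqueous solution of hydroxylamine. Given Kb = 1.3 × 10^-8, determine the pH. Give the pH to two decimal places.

pH = 8.53

NH2OH + H2O ⇌ NH3OH+ + OH-
From the ICE table, Kb = x²/(0.00087 − x) = 1.3 × 10^-8.
Since Kb ≪ C₀, x ≈ √(Kb·C₀) = 3.36 × 10^-6 M.
pOH = 5.47, so pH = 14.00 − pOH = 8.53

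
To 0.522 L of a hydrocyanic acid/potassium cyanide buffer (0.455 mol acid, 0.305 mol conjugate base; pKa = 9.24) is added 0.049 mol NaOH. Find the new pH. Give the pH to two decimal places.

pH = 9.18

After neutralization: n(HCN) = 0.406 mol, n(CN-) = 0.354 mol.
Henderson–Hasselbalch with mole ratio 0.354/0.406: pH = 9.24 + (-0.060)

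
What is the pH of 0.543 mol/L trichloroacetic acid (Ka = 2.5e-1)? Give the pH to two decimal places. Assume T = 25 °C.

pH = 0.58

Cl3CCOOH ⇌ Cl3CCOO- + H+
Let x = [H+] at equilibrium. Ka = x²/(0.543 − x).
Here C₀/Ka ≈ 2.17, so the small-x approximation fails. Use the quadratic:
x = (−Ka + √(Ka² + 4·Ka·C₀))/2 = 2.64 × 10^-1 M
pH = −log(2.64 × 10^-1) = 0.58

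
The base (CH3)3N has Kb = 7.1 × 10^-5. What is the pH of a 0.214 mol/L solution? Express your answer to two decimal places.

(CH3)3N + H2O ⇌ (CH3)3NH+ + OH-
From the ICE table, Kb = [OH-]²/(0.214 − [OH-]) = 7.1 × 10^-5.
Since Kb ≪ C₀, [OH-] ≈ √(Kb·C₀) = 3.90 × 10^-3 M.
pOH = −log(3.90 × 10^-3) = 2.41; pH = 14.00 − 2.41 = 11.59

pH = 11.59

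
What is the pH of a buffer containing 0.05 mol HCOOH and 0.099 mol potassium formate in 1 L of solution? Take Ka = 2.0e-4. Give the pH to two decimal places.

pH = 4.00

pKa = −log(2.0 × 10^-4) = 3.699
Using pH = pKa + log([base]/[acid]) with [base]/[acid] = 0.099/0.05:
pH = 3.699 + (+0.297) = 4.00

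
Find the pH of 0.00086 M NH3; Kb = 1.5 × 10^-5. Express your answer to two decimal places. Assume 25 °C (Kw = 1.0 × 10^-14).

NH3 + H2O ⇌ NH4+ + OH-
From the ICE table, Kb = x²/(0.00086 − x) = 1.5 × 10^-5.
x is not negligible relative to C₀; solve x² + 1.5e-05·x − 1.29e-08 = 0.
x = (−Kb + √(Kb² + 4·Kb·C₀))/2 = 1.06 × 10^-4 M
pOH = 3.97, so pH = 14.00 − pOH = 10.03

pH = 10.03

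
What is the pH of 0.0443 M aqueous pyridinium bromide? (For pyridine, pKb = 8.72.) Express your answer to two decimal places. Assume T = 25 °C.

pH = 3.32

C5H5NH+ is the conjugate acid of the weak base C5H5N.
Kb = 10^(−8.72) = 1.91 × 10^-9
Ka = Kw/Kb = 1.0×10^-14 / 1.91 × 10^-9 = 5.24 × 10^-6
From the ICE table, Ka = [H+]²/(0.0443 − [H+]) = 5.24 × 10^-6.
Neglecting [H+] in the denominator: [H+] = √(5.24 × 10^-6 × 0.0443) = 4.82 × 10^-4 M
pH = −log[H+] = −log(4.82 × 10^-4) = 3.32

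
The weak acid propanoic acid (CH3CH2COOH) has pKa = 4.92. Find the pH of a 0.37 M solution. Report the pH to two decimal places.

CH3CH2COOH ⇌ CH3CH2COO- + H+
Ka = 10^(−4.92) = 1.20 × 10^-5
From the ICE table, Ka = x²/(0.37 − x) = 1.20 × 10^-5.
Assume x ≪ 0.37: x ≈ √(1.20 × 10^-5 × 0.37) = 2.11 × 10^-3 M
Check: 0.57% ionized — well under 5%, approximation valid.
pH = −log(2.11 × 10^-3) = 2.68

pH = 2.68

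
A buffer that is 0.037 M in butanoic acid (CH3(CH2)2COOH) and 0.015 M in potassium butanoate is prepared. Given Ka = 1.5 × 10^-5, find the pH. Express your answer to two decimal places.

pKa = −log(1.5 × 10^-5) = 4.824
Using pH = pKa + log([base]/[acid]) with [base]/[acid] = 0.015/0.037:
pH = 4.824 + (-0.392) = 4.43

pH = 4.43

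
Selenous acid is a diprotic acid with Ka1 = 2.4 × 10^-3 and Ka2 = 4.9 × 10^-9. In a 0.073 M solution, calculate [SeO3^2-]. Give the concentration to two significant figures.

First ionization gives [H+] ≈ [HSeO3-] = 1.21 × 10^-2 M.
Second step: Ka2 = [H+][SeO3^2-]/[HSeO3-] ≈ [SeO3^2-] (since [H+] ≈ [HSeO3-]).
So [SeO3^2-] ≈ Ka2.

4.9 × 10^-9 M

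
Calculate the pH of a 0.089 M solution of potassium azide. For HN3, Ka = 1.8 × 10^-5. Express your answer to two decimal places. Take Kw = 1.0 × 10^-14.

pH = 8.85

N3- is the conjugate base of the weak acid HN3.
Kb = Kw/Ka = 1.0×10^-14 / 1.8 × 10^-5 = 5.56 × 10^-10
From the ICE table, Kb = x²/(0.089 − x) = 5.56 × 10^-10.
Neglecting x in the denominator: x = √(5.56 × 10^-10 × 0.089) = 7.03 × 10^-6 M
(x/C₀ = 0.0079% < 5%, so the approximation holds.)
pOH = 5.15, so pH = 14.00 − pOH = 8.85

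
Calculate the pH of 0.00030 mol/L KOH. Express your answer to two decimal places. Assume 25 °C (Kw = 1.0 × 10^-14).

KOH is a strong base; [OH-] = 0.0003 M.
pOH = -log(0.0003) = 3.52
pH = 14.00 - 3.52 = 10.48

pH = 10.48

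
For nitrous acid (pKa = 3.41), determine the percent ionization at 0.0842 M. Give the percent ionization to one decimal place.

HNO2 ⇌ NO2- + H+; let x = [H+] at equilibrium.
Ka = 10^(−3.41) = 3.89 × 10^-4
Solve x² + 0.000389x − 3.28e-05 = 0 → x = 5.53 × 10^-3 M
Fraction ionized = 5.53 × 10^-3 / 0.0842 = 0.0657 → 6.6%

6.6%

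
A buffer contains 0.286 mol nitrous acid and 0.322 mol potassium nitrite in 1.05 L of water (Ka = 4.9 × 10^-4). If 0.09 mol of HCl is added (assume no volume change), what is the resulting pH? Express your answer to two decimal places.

pH = 3.10

Added H+ converts NO2- to HNO2: HNO2 → 0.376 mol, NO2- → 0.232 mol.
pKa = −log(4.9 × 10^-4) = 3.310
pH = pKa + log([A⁻]/[HA]) = 3.310 + log(0.232/0.376) = 3.310 -0.210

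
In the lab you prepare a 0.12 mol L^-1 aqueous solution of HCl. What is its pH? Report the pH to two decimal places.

HCl is a strong acid and dissociates completely, so [H+] = 0.12 M.
pH = -log(0.12) = 0.92

pH = 0.92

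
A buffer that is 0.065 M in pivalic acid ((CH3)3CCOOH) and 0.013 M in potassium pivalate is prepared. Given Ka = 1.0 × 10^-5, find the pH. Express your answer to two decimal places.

pKa = −log(1.0 × 10^-5) = 5.000
Using pH = pKa + log([base]/[acid]) with [base]/[acid] = 0.013/0.065:
pH = 5.000 + (-0.699) = 4.30

pH = 4.30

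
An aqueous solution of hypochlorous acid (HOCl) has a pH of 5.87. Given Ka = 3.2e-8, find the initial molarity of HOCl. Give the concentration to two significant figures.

[H+] = 10^(-5.87) = 1.35 × 10^-6 M = x
Ka = x²/(C₀ − x) ⇒ C₀ = x + x²/Ka
C₀ = 1.35 × 10^-6 + (1.35 × 10^-6)²/(3.2 × 10^-8) = 5.83 × 10^-5 M

C₀ = 5.8 × 10^-5 M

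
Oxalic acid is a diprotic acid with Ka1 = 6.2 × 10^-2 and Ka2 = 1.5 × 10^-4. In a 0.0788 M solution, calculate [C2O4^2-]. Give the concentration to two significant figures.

1.5 × 10^-4 M

First ionization gives [H+] ≈ [HC2O4-] = 4.55 × 10^-2 M.
Second step: Ka2 = [H+][C2O4^2-]/[HC2O4-] ≈ [C2O4^2-] (since [H+] ≈ [HC2O4-]).
So [C2O4^2-] ≈ Ka2.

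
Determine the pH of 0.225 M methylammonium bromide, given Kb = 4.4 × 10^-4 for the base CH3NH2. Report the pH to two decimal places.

CH3NH3+ is the conjugate acid of the weak base CH3NH2.
Ka = Kw/Kb = 1.0×10^-14 / 4.4 × 10^-4 = 2.27 × 10^-11
Ka = [H+]²/(0.225 − [H+]) = 2.27 × 10^-11
Assume [H+] ≪ 0.225: [H+] ≈ √(2.27 × 10^-11 × 0.225) = 2.26 × 10^-6 M
([H+]/C₀ = 0.001% < 5%, so the approximation holds.)
pH = −log[H+] = −log(2.26 × 10^-6) = 5.65

pH = 5.65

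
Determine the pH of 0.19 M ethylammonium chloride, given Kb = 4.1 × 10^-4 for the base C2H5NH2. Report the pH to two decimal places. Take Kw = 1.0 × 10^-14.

pH = 5.67

C2H5NH3+ is the conjugate acid of the weak base C2H5NH2.
Ka = Kw/Kb = 1.0×10^-14 / 4.1 × 10^-4 = 2.44 × 10^-11
From the ICE table, Ka = [H+]²/(0.19 − [H+]) = 2.44 × 10^-11.
Assume [H+] ≪ 0.19: [H+] ≈ √(2.44 × 10^-11 × 0.19) = 2.15 × 10^-6 M
pH = −log(2.15 × 10^-6) = 5.67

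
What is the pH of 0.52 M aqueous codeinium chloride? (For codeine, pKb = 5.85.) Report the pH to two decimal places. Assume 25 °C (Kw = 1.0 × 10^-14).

C18H22NO3+ is the conjugate acid of the weak base C18H21NO3.
Kb = 10^(−5.85) = 1.41 × 10^-6
Ka = Kw/Kb = 1.0×10^-14 / 1.41 × 10^-6 = 7.09 × 10^-9
Ka = [H+]²/(0.52 − [H+]) = 7.09 × 10^-9
Neglecting [H+] in the denominator: [H+] = √(7.09 × 10^-9 × 0.52) = 6.07 × 10^-5 M
pH = −log(6.07 × 10^-5) = 4.22

pH = 4.22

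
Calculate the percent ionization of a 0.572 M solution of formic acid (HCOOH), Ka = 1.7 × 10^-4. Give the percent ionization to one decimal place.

HCOOH ⇌ HCOO- + H+; let x = [H+] at equilibrium.
x ≈ √(Ka·C₀) = √(1.7 × 10^-4 × 0.572) = 9.86 × 10^-3 M
% ionization = x/C₀ × 100% = 9.86 × 10^-3/0.572 × 100% = 1.7%

1.7%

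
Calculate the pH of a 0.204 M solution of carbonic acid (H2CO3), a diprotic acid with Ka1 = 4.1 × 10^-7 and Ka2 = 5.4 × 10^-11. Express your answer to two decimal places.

Since Ka1 ≫ Ka2, the first ionization dominates [H+].
Ka1 = x²/(0.204 − x) = 4.1 × 10^-7
x ≈ √(4.1 × 10^-7 × 0.204) = 2.89 × 10^-4 M
pH = −log(2.89 × 10^-4) = 3.54

pH = 3.54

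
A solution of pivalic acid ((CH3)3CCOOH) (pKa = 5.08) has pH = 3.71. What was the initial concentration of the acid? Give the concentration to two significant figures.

[H+] = 10^(-3.71) = 1.95 × 10^-4 M = x
Ka = 10^(−5.08) = 8.32 × 10^-6
Ka = x²/(C₀ − x) ⇒ C₀ = x + x²/Ka
C₀ = 1.95 × 10^-4 + (1.95 × 10^-4)²/(8.32 × 10^-6) = 4.77 × 10^-3 M

C₀ = 4.8 × 10^-3 M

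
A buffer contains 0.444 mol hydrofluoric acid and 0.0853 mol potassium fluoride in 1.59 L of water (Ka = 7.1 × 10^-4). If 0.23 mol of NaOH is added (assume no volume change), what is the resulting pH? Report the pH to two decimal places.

OH- converts HF to F-: HF → 0.214 mol, F- → 0.315 mol.
pKa = −log(7.1 × 10^-4) = 3.149
pH = pKa + log([A⁻]/[HA]) = 3.149 + log(0.315/0.214) = 3.149 +0.168

pH = 3.32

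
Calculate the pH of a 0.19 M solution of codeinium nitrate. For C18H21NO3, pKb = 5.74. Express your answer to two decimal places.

C18H22NO3+ is the conjugate acid of the weak base C18H21NO3.
Kb = 10^(−5.74) = 1.82 × 10^-6
Ka = Kw/Kb = 1.0×10^-14 / 1.82 × 10^-6 = 5.49 × 10^-9
Let x = [H+] at equilibrium. Ka = x²/(0.19 − x).
Assume x ≪ 0.19: x ≈ √(5.49 × 10^-9 × 0.19) = 3.23 × 10^-5 M
Check: 0.017% ionized — well under 5%, approximation valid.
pH = −log[H+] = −log(3.23 × 10^-5) = 4.49

pH = 4.49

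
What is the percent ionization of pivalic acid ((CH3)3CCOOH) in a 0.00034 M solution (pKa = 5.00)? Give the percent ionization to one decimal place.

(CH3)3CCOOH ⇌ (CH3)3CCOO- + H+; let x = [H+] at equilibrium.
Ka = 10^(−5.00) = 1.00 × 10^-5
Solve x² + 1e-05x − 3.4e-09 = 0 → x = 5.35 × 10^-5 M
Fraction ionized = 5.35 × 10^-5 / 0.00034 = 0.1574 → 15.7%

15.7%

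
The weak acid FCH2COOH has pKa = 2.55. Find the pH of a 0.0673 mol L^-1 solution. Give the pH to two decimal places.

pH = 1.91

FCH2COOH ⇌ FCH2COO- + H+
Ka = 10^(−2.55) = 2.82 × 10^-3
Ka = x²/(0.0673 − x) = 2.82 × 10^-3
The 5% rule fails; solving x² + Ka·x − Ka·C₀ = 0 exactly:
x = (−Ka + √(Ka² + 4·Ka·C₀))/2 = 1.24 × 10^-2 M
pH = −log[H+] = −log(1.24 × 10^-2) = 1.91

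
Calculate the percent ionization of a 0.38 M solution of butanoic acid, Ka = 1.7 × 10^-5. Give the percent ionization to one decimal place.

CH3(CH2)2COOH ⇌ CH3(CH2)2COO- + H+; let x = [H+] at equilibrium.
x ≈ √(Ka·C₀) = √(1.7 × 10^-5 × 0.38) = 2.54 × 10^-3 M
Fraction ionized = 2.54 × 10^-3 / 0.38 = 0.0067 → 0.7%

0.7%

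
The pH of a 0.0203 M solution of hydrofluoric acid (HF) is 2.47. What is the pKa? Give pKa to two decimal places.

[H+] = 10^(-2.47) = 3.39 × 10^-3 M
At equilibrium [HA] = 0.0203 − 3.39 × 10^-3 = 1.69 × 10^-2 M
Ka = [H+][A-]/[HA] = (3.39 × 10^-3)² / 1.69 × 10^-2 = 6.80 × 10^-4
pKa = -log(6.80 × 10^-4) = 3.17

pKa = 3.17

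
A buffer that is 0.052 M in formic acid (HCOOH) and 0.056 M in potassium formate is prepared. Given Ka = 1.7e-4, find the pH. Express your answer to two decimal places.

pH = 3.80

pKa = −log(1.7 × 10^-4) = 3.770
pH = pKa + log([A⁻]/[HA]) = 3.770 + log(0.056/0.052)
pH = 3.770 + (+0.032) = 3.80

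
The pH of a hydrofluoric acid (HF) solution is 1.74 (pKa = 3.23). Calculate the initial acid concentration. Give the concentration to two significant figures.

[H+] = 10^(-1.74) = 1.82 × 10^-2 M = x
Ka = 10^(−3.23) = 5.89 × 10^-4
Ka = x²/(C₀ − x) ⇒ C₀ = x + x²/Ka
C₀ = 1.82 × 10^-2 + (1.82 × 10^-2)²/(5.89 × 10^-4) = 5.81 × 10^-1 M

C₀ = 5.8 × 10^-1 M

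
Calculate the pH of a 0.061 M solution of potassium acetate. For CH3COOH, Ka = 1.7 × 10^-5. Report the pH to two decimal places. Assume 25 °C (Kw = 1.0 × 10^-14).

CH3COO- is the conjugate base of the weak acid CH3COOH.
Kb = Kw/Ka = 1.0×10^-14 / 1.7 × 10^-5 = 5.88 × 10^-10
Kb = [OH-]²/(0.061 − [OH-]) = 5.88 × 10^-10
Since Kb ≪ C₀, [OH-] ≈ √(Kb·C₀) = 5.99 × 10^-6 M.
Check: 0.0098% ionized — well under 5%, approximation valid.
pOH = −log(5.99 × 10^-6) = 5.22; pH = 14.00 − 5.22 = 8.78

pH = 8.78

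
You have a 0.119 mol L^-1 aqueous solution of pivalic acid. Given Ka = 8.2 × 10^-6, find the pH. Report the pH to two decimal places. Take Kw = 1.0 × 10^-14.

(CH3)3CCOOH ⇌ (CH3)3CCOO- + H+
From the ICE table, Ka = [H+]²/(0.119 − [H+]) = 8.2 × 10^-6.
Since Ka ≪ C₀, [H+] ≈ √(Ka·C₀) = 9.88 × 10^-4 M.
Check: 0.83% ionized — well under 5%, approximation valid.
pH = −log[H+] = −log(9.88 × 10^-4) = 3.01

pH = 3.01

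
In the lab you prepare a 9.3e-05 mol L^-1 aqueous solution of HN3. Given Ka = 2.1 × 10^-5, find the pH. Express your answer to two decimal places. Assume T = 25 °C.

HN3 ⇌ N3- + H+
Let x = [H+] at equilibrium. Ka = x²/(9.3e-05 − x).
The 5% rule fails; solving x² + Ka·x − Ka·C₀ = 0 exactly:
x = [−2.1e-05 + √(2.1e-05² + 7.81e-09)]/2 = 3.49 × 10^-5 M
pH = −log[H+] = −log(3.49 × 10^-5) = 4.46

pH = 4.46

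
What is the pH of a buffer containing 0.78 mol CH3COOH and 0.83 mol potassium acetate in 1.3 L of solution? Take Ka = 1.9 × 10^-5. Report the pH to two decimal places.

pKa = −log(1.9 × 10^-5) = 4.721
pH = pKa + log([A⁻]/[HA]) = 4.721 + log(0.83/0.78)
pH = 4.721 + (+0.027) = 4.75

pH = 4.75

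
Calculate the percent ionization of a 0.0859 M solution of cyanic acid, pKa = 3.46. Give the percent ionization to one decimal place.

HOCN ⇌ OCN- + H+; let x = [H+] at equilibrium.
Ka = 10^(−3.46) = 3.47 × 10^-4
Ka = x²/(C₀ − x); solving the quadratic gives x = 5.29 × 10^-3 M.
Fraction ionized = 5.29 × 10^-3 / 0.0859 = 0.0616 → 6.2%

6.2%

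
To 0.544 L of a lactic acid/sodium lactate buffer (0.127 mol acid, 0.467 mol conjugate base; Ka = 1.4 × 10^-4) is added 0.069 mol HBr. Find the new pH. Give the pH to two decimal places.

After neutralization: n(CH3CH(OH)COOH) = 0.196 mol, n(CH3CH(OH)COO-) = 0.398 mol.
pKa = −log(1.4 × 10^-4) = 3.854
pH = pKa + log([A⁻]/[HA]) = 3.854 + log(0.398/0.196) = 3.854 +0.308

pH = 4.16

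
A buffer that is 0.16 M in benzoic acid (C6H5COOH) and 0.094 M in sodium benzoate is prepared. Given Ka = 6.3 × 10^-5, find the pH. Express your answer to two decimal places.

pH = 3.97

pKa = −log(6.3 × 10^-5) = 4.201
pH = pKa + log([A⁻]/[HA]) = 4.201 + log(0.094/0.16)
pH = 4.201 + (-0.231) = 3.97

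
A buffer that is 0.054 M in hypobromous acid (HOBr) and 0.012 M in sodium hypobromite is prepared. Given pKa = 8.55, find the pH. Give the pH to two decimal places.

pH = 7.90

Using pH = pKa + log([base]/[acid]) with [base]/[acid] = 0.012/0.054:
pH = 8.55 + (-0.653) = 7.90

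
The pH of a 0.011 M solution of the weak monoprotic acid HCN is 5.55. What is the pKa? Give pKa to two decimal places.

pKa = 9.14

[H+] = 10^(-5.55) = 2.82 × 10^-6 M
At equilibrium [HA] = 0.011 − 2.82 × 10^-6 = 1.10 × 10^-2 M
Ka = [H+][A-]/[HA] = (2.82 × 10^-6)² / 1.10 × 10^-2 = 7.23 × 10^-10
pKa = -log(7.23 × 10^-10) = 9.14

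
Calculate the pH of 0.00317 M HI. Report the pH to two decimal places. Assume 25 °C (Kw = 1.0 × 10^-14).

pH = 2.50

HI is a strong acid and dissociates completely, so [H+] = 0.00317 M.
pH = -log(0.00317) = 2.50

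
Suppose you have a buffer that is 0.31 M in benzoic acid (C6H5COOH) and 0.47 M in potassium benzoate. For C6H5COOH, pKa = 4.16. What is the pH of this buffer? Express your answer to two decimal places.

Using pH = pKa + log([base]/[acid]) with [base]/[acid] = 0.47/0.31:
pH = 4.16 + (+0.181) = 4.34

pH = 4.34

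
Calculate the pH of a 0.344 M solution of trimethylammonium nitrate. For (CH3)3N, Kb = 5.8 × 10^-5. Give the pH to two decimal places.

pH = 5.11

(CH3)3NH+ is the conjugate acid of the weak base (CH3)3N.
Ka = Kw/Kb = 1.0×10^-14 / 5.8 × 10^-5 = 1.72 × 10^-10
Let x = [H+] at equilibrium. Ka = x²/(0.344 − x).
Assume x ≪ 0.344: x ≈ √(1.72 × 10^-10 × 0.344) = 7.69 × 10^-6 M
(x/C₀ = 0.0022% < 5%, so the approximation holds.)
pH = −log[H+] = −log(7.69 × 10^-6) = 5.11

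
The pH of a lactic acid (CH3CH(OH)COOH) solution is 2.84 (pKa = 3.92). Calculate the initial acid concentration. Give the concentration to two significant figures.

C₀ = 1.9 × 10^-2 M

[H+] = 10^(-2.84) = 1.45 × 10^-3 M = x
Ka = 10^(−3.92) = 1.20 × 10^-4
Ka = x²/(C₀ − x) ⇒ C₀ = x + x²/Ka
C₀ = 1.45 × 10^-3 + (1.45 × 10^-3)²/(1.20 × 10^-4) = 1.90 × 10^-2 M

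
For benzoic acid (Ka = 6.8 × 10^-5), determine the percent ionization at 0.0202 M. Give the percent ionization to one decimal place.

5.6%

C6H5COOH ⇌ C6H5COO- + H+; let x = [H+] at equilibrium.
Ka = x²/(C₀ − x); solving the quadratic gives x = 1.14 × 10^-3 M.
% ionization = x/C₀ × 100% = 1.14 × 10^-3/0.0202 × 100% = 5.6%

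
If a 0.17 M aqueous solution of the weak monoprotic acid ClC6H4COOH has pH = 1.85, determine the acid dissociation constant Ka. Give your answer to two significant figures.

[H+] = 10^(-1.85) = 1.41 × 10^-2 M
At equilibrium [HA] = 0.17 − 1.41 × 10^-2 = 1.56 × 10^-1 M
Ka = [H+][A-]/[HA] = (1.41 × 10^-2)² / 1.56 × 10^-1 = 1.3 × 10^-3

Ka = 1.3 × 10^-3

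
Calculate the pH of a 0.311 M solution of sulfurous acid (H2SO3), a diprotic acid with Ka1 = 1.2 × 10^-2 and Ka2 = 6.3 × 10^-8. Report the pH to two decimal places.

Since Ka1 ≫ Ka2, the first ionization dominates [H+].
Ka1 = x²/(0.311 − x) = 1.2 × 10^-2
Solving the quadratic: x = (−Ka1 + √(Ka1² + 4·Ka1·C₀))/2 = 5.54 × 10^-2 M
pH = −log(5.54 × 10^-2) = 1.26

pH = 1.26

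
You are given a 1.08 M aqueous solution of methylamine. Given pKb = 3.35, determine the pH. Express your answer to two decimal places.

CH3NH2 + H2O ⇌ CH3NH3+ + OH-
Kb = 10^(−3.35) = 4.47 × 10^-4
From the ICE table, Kb = [OH-]²/(1.08 − [OH-]) = 4.47 × 10^-4.
Assume [OH-] ≪ 1.08: [OH-] ≈ √(4.47 × 10^-4 × 1.08) = 2.20 × 10^-2 M
([OH-]/C₀ = 2% < 5%, so the approximation holds.)
pOH = 1.66, so pH = 14.00 − pOH = 12.34

pH = 12.34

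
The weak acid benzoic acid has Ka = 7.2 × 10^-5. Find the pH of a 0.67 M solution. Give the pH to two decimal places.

pH = 2.16

C6H5COOH ⇌ C6H5COO- + H+
From the ICE table, Ka = x²/(0.67 − x) = 7.2 × 10^-5.
Assume x ≪ 0.67: x ≈ √(7.2 × 10^-5 × 0.67) = 6.95 × 10^-3 M
Check: 1% ionized — well under 5%, approximation valid.
pH = −log(6.95 × 10^-3) = 2.16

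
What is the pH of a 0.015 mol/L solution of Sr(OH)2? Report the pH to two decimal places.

pH = 12.48

Sr(OH)2 is a strong base (each formula unit releases 2 OH-); [OH-] = 0.03 M.
pOH = -log(0.03) = 1.52
pH = 14.00 - 1.52 = 12.48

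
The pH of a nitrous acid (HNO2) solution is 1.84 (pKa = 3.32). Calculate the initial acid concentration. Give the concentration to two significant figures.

[H+] = 10^(-1.84) = 1.45 × 10^-2 M = x
Ka = 10^(−3.32) = 4.79 × 10^-4
Ka = x²/(C₀ − x) ⇒ C₀ = x + x²/Ka
C₀ = 1.45 × 10^-2 + (1.45 × 10^-2)²/(4.79 × 10^-4) = 4.53 × 10^-1 M

C₀ = 4.5 × 10^-1 M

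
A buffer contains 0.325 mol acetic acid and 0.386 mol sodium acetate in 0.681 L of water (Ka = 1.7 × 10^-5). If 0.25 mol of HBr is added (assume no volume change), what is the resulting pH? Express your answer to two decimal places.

pH = 4.14

After neutralization: n(CH3COOH) = 0.575 mol, n(CH3COO-) = 0.136 mol.
pKa = −log(1.7 × 10^-5) = 4.770
pH = pKa + log(n_CH3COO-/n_CH3COOH) = 4.770 + log(0.136/0.575) = 4.770 + (-0.626)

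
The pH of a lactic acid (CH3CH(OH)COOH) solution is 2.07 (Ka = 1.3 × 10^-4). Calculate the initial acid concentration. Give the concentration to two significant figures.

C₀ = 5.7 × 10^-1 M

[H+] = 10^(-2.07) = 8.51 × 10^-3 M = x
Ka = x²/(C₀ − x) ⇒ C₀ = x + x²/Ka
C₀ = 8.51 × 10^-3 + (8.51 × 10^-3)²/(1.3 × 10^-4) = 5.66 × 10^-1 M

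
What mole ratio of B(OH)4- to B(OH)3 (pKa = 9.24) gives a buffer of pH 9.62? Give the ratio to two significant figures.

ratio = 2.4

pH = pKa + log(r) ⇒ log(r) = 9.62 − 9.24 = +0.38
r = [B(OH)4-]/[B(OH)3] = 10^(+0.38) = 2.4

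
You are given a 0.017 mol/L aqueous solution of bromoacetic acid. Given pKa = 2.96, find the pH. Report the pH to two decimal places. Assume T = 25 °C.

BrCH2COOH ⇌ BrCH2COO- + H+
Ka = 10^(−2.96) = 1.10 × 10^-3
From the ICE table, Ka = x²/(0.017 − x) = 1.10 × 10^-3.
Here C₀/Ka ≈ 15.5, so the small-x approximation fails. Use the quadratic:
x = [−0.0011 + √(0.0011² + 7.48e-05)]/2 = 3.81 × 10^-3 M
pH = −log[H+] = −log(3.81 × 10^-3) = 2.42

pH = 2.42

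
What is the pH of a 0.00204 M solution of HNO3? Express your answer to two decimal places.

HNO3 is a strong acid and dissociates completely, so [H+] = 0.00204 M.
pH = -log(0.00204) = 2.69

pH = 2.69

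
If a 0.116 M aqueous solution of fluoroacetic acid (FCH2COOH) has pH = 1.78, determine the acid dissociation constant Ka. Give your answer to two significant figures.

Ka = 2.8 × 10^-3

[H+] = 10^(-1.78) = 1.66 × 10^-2 M
At equilibrium [HA] = 0.116 − 1.66 × 10^-2 = 9.94 × 10^-2 M
Ka = [H+][A-]/[HA] = (1.66 × 10^-2)² / 9.94 × 10^-2 = 2.8 × 10^-3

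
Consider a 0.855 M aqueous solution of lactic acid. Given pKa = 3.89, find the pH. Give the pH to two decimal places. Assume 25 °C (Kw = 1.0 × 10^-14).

pH = 1.98

CH3CH(OH)COOH ⇌ CH3CH(OH)COO- + H+
Ka = 10^(−3.89) = 1.29 × 10^-4
Ka = [H+]²/(0.855 − [H+]) = 1.29 × 10^-4
Neglecting [H+] in the denominator: [H+] = √(1.29 × 10^-4 × 0.855) = 1.05 × 10^-2 M
Check: 1.2% ionized — well under 5%, approximation valid.
pH = −log[H+] = −log(1.05 × 10^-2) = 1.98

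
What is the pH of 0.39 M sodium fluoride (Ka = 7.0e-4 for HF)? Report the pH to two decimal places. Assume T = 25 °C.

F- is the conjugate base of the weak acid HF.
Kb = Kw/Ka = 1.0×10^-14 / 7.0 × 10^-4 = 1.43 × 10^-11
From the ICE table, Kb = [OH-]²/(0.39 − [OH-]) = 1.43 × 10^-11.
Since Kb ≪ C₀, [OH-] ≈ √(Kb·C₀) = 2.36 × 10^-6 M.
([OH-]/C₀ = 0.00061% < 5%, so the approximation holds.)
pOH = −log(2.36 × 10^-6) = 5.63; pH = 14.00 − 5.63 = 8.37

pH = 8.37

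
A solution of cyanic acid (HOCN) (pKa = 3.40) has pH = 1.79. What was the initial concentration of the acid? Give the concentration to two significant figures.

C₀ = 6.8 × 10^-1 M

[H+] = 10^(-1.79) = 1.62 × 10^-2 M = x
Ka = 10^(−3.40) = 3.98 × 10^-4
Ka = x²/(C₀ − x) ⇒ C₀ = x + x²/Ka
C₀ = 1.62 × 10^-2 + (1.62 × 10^-2)²/(3.98 × 10^-4) = 6.76 × 10^-1 M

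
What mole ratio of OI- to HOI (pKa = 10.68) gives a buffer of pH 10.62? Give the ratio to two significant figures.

pH = pKa + log(r) ⇒ log(r) = 10.62 − 10.68 = -0.06
r = [OI-]/[HOI] = 10^(-0.06) = 0.871

ratio = 0.87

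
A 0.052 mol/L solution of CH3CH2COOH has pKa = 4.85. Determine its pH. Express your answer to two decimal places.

pH = 3.07

CH3CH2COOH ⇌ CH3CH2COO- + H+
Ka = 10^(−4.85) = 1.41 × 10^-5
Ka = x²/(0.052 − x) = 1.41 × 10^-5
Since Ka ≪ C₀, x ≈ √(Ka·C₀) = 8.56 × 10^-4 M.
(x/C₀ = 1.6% < 5%, so the approximation holds.)
pH = −log[H+] = −log(8.56 × 10^-4) = 3.07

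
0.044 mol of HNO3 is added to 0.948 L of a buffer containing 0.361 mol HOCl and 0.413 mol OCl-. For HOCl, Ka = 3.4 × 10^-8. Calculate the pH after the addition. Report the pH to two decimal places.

Added H+ converts OCl- to HOCl: HOCl → 0.405 mol, OCl- → 0.369 mol.
pKa = −log(3.4 × 10^-8) = 7.469
pH = pKa + log(n_OCl-/n_HOCl) = 7.469 + log(0.369/0.405) = 7.469 + (-0.040)

pH = 7.43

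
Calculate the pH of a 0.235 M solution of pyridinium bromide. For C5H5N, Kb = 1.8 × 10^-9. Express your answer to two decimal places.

pH = 2.94

C5H5NH+ is the conjugate acid of the weak base C5H5N.
Ka = Kw/Kb = 1.0×10^-14 / 1.8 × 10^-9 = 5.56 × 10^-6
From the ICE table, Ka = [H+]²/(0.235 − [H+]) = 5.56 × 10^-6.
Since Ka ≪ C₀, [H+] ≈ √(Ka·C₀) = 1.14 × 10^-3 M.
([H+]/C₀ = 0.49% < 5%, so the approximation holds.)
pH = −log[H+] = −log(1.14 × 10^-3) = 2.94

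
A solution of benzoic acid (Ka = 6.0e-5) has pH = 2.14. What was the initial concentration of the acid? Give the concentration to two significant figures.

[H+] = 10^(-2.14) = 7.24 × 10^-3 M = x
Ka = x²/(C₀ − x) ⇒ C₀ = x + x²/Ka
C₀ = 7.24 × 10^-3 + (7.24 × 10^-3)²/(6.0 × 10^-5) = 8.81 × 10^-1 M

C₀ = 8.8 × 10^-1 M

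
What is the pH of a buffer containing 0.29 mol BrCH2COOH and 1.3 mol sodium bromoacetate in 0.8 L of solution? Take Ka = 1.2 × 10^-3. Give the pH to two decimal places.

pH = 3.57

pKa = −log(1.2 × 10^-3) = 2.921
Using pH = pKa + log([base]/[acid]) with [base]/[acid] = 1.3/0.29:
pH = 2.921 + (+0.652) = 3.57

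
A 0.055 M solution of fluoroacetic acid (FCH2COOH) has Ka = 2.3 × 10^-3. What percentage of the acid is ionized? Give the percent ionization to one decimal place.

FCH2COOH ⇌ FCH2COO- + H+; let x = [H+] at equilibrium.
Ka = x²/(C₀ − x); solving the quadratic gives x = 1.02 × 10^-2 M.
% ionization = x/C₀ × 100% = 1.02 × 10^-2/0.055 × 100% = 18.5%

18.5%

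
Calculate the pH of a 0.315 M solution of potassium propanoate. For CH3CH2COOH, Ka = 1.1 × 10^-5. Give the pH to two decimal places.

CH3CH2COO- is the conjugate base of the weak acid CH3CH2COOH.
Kb = Kw/Ka = 1.0×10^-14 / 1.1 × 10^-5 = 9.09 × 10^-10
From the ICE table, Kb = [OH-]²/(0.315 − [OH-]) = 9.09 × 10^-10.
Neglecting [OH-] in the denominator: [OH-] = √(9.09 × 10^-10 × 0.315) = 1.69 × 10^-5 M
Check: 0.0054% ionized — well under 5%, approximation valid.
pOH = −log(1.69 × 10^-5) = 4.77; pH = 14.00 − 4.77 = 9.23

pH = 9.23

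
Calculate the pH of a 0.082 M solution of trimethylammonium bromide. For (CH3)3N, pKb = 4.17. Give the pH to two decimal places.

pH = 5.46

(CH3)3NH+ is the conjugate acid of the weak base (CH3)3N.
Kb = 10^(−4.17) = 6.76 × 10^-5
Ka = Kw/Kb = 1.0×10^-14 / 6.76 × 10^-5 = 1.48 × 10^-10
Ka = [H+]²/(0.082 − [H+]) = 1.48 × 10^-10
Assume [H+] ≪ 0.082: [H+] ≈ √(1.48 × 10^-10 × 0.082) = 3.48 × 10^-6 M
([H+]/C₀ = 0.0042% < 5%, so the approximation holds.)
pH = −log(3.48 × 10^-6) = 5.46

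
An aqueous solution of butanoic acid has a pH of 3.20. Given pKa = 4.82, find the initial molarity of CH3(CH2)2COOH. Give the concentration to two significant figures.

C₀ = 2.7 × 10^-2 M

[H+] = 10^(-3.20) = 6.31 × 10^-4 M = x
Ka = 10^(−4.82) = 1.51 × 10^-5
Ka = x²/(C₀ − x) ⇒ C₀ = x + x²/Ka
C₀ = 6.31 × 10^-4 + (6.31 × 10^-4)²/(1.51 × 10^-5) = 2.70 × 10^-2 M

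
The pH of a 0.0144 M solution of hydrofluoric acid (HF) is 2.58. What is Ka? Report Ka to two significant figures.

[H+] = 10^(-2.58) = 2.63 × 10^-3 M
At equilibrium [HA] = 0.0144 − 2.63 × 10^-3 = 1.18 × 10^-2 M
Ka = [H+][A-]/[HA] = (2.63 × 10^-3)² / 1.18 × 10^-2 = 5.9 × 10^-4

Ka = 5.9 × 10^-4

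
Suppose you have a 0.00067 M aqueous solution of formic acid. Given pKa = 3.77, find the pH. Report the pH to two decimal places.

pH = 3.58

HCOOH ⇌ HCOO- + H+
Ka = 10^(−3.77) = 1.70 × 10^-4
Ka = [H+]²/(0.00067 − [H+]) = 1.70 × 10^-4
[H+] is not negligible relative to C₀; solve [H+]² + 0.00017·[H+] − 1.14e-07 = 0.
[H+] = [−0.00017 + √(0.00017² + 4.56e-07)]/2 = 2.63 × 10^-4 M
pH = −log(2.63 × 10^-4) = 3.58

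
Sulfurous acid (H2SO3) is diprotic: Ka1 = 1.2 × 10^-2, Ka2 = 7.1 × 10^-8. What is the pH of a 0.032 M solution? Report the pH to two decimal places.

Since Ka1 ≫ Ka2, the first ionization dominates [H+].
Ka1 = x²/(0.032 − x) = 1.2 × 10^-2
Solving the quadratic: x = (−Ka1 + √(Ka1² + 4·Ka1·C₀))/2 = 1.45 × 10^-2 M
pH = −log(1.45 × 10^-2) = 1.84

pH = 1.84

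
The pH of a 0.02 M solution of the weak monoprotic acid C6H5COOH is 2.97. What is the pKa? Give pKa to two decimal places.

[H+] = 10^(-2.97) = 1.07 × 10^-3 M
At equilibrium [HA] = 0.02 − 1.07 × 10^-3 = 1.89 × 10^-2 M
Ka = [H+][A-]/[HA] = (1.07 × 10^-3)² / 1.89 × 10^-2 = 6.06 × 10^-5
pKa = -log(6.06 × 10^-5) = 4.22

pKa = 4.22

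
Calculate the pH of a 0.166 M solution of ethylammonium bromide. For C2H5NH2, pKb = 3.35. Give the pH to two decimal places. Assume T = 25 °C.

pH = 5.71

C2H5NH3+ is the conjugate acid of the weak base C2H5NH2.
Kb = 10^(−3.35) = 4.47 × 10^-4
Ka = Kw/Kb = 1.0×10^-14 / 4.47 × 10^-4 = 2.24 × 10^-11
Ka = [H+]²/(0.166 − [H+]) = 2.24 × 10^-11
Since Ka ≪ C₀, [H+] ≈ √(Ka·C₀) = 1.93 × 10^-6 M.
Check: 0.0012% ionized — well under 5%, approximation valid.
pH = −log[H+] = −log(1.93 × 10^-6) = 5.71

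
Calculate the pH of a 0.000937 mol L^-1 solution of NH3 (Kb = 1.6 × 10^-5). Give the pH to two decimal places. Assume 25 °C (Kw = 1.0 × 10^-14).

pH = 10.06

NH3 + H2O ⇌ NH4+ + OH-
Kb = x²/(0.000937 − x) = 1.6 × 10^-5
The 5% rule fails; solving x² + Kb·x − Kb·C₀ = 0 exactly:
x = (−Kb + √(Kb² + 4·Kb·C₀))/2 = 1.15 × 10^-4 M
pOH = 3.94, so pH = 14.00 − pOH = 10.06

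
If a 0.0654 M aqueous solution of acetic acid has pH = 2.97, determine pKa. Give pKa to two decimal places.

pKa = 4.75

[H+] = 10^(-2.97) = 1.07 × 10^-3 M
At equilibrium [HA] = 0.0654 − 1.07 × 10^-3 = 6.43 × 10^-2 M
Ka = [H+][A-]/[HA] = (1.07 × 10^-3)² / 6.43 × 10^-2 = 1.78 × 10^-5
pKa = -log(1.78 × 10^-5) = 4.75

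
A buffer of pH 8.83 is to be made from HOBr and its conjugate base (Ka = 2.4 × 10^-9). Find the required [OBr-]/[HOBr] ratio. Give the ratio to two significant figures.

ratio = 1.6

pKa = -log(2.4 × 10^-9) = 8.620
pH = pKa + log(r) ⇒ log(r) = 8.83 − 8.620 = +0.210
r = [OBr-]/[HOBr] = 10^(+0.210) = 1.62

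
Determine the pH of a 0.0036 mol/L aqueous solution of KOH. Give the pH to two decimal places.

KOH is a strong base; [OH-] = 0.0036 M.
pOH = -log(0.0036) = 2.44
pH = 14.00 - 2.44 = 11.56

pH = 11.56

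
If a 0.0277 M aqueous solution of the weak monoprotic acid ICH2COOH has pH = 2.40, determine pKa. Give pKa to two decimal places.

pKa = 3.18

[H+] = 10^(-2.40) = 3.98 × 10^-3 M
At equilibrium [HA] = 0.0277 − 3.98 × 10^-3 = 2.37 × 10^-2 M
Ka = [H+][A-]/[HA] = (3.98 × 10^-3)² / 2.37 × 10^-2 = 6.68 × 10^-4
pKa = -log(6.68 × 10^-4) = 3.18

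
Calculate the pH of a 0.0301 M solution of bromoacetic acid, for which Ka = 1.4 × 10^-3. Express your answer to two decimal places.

BrCH2COOH ⇌ BrCH2COO- + H+
Ka = x²/(0.0301 − x) = 1.4 × 10^-3
The 5% rule fails; solving x² + Ka·x − Ka·C₀ = 0 exactly:
x = [−0.0014 + √(0.0014² + 0.000169)]/2 = 5.83 × 10^-3 M
pH = −log(5.83 × 10^-3) = 2.23

pH = 2.23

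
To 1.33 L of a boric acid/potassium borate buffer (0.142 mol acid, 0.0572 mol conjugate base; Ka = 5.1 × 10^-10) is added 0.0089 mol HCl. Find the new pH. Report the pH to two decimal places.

After neutralization: n(B(OH)3) = 0.151 mol, n(B(OH)4-) = 0.0483 mol.
pKa = −log(5.1 × 10^-10) = 9.292
pH = pKa + log([A⁻]/[HA]) = 9.292 + log(0.0483/0.151) = 9.292 -0.495

pH = 8.80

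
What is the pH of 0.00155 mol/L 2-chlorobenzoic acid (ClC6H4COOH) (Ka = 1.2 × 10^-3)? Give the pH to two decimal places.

pH = 3.05

ClC6H4COOH ⇌ ClC6H4COO- + H+
From the ICE table, Ka = [H+]²/(0.00155 − [H+]) = 1.2 × 10^-3.
The 5% rule fails; solving [H+]² + Ka·[H+] − Ka·C₀ = 0 exactly:
[H+] = [−0.0012 + √(0.0012² + 7.44e-06)]/2 = 8.90 × 10^-4 M
pH = −log[H+] = −log(8.90 × 10^-4) = 3.05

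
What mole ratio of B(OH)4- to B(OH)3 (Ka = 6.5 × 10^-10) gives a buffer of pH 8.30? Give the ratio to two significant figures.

ratio = 0.13

pKa = -log(6.5 × 10^-10) = 9.187
pH = pKa + log(r) ⇒ log(r) = 8.30 − 9.187 = -0.887
r = [B(OH)4-]/[B(OH)3] = 10^(-0.887) = 0.13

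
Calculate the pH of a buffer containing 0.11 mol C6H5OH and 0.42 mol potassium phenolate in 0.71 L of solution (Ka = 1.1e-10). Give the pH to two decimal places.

pKa = −log(1.1 × 10^-10) = 9.959
Henderson–Hasselbalch: pH = pKa + log([C6H5O-]/[C6H5OH]) = 9.959 + log(0.42/0.11)
pH = 9.959 + (+0.582) = 10.54

pH = 10.54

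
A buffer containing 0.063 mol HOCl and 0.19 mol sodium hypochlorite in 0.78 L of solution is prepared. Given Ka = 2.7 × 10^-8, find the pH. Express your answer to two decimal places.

pH = 8.05

pKa = −log(2.7 × 10^-8) = 7.569
Using pH = pKa + log([base]/[acid]) with [base]/[acid] = 0.19/0.063:
pH = 7.569 + (+0.479) = 8.05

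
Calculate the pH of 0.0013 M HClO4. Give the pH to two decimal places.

HClO4 is a strong acid and dissociates completely, so [H+] = 0.0013 M.
pH = -log(0.0013) = 2.89

pH = 2.89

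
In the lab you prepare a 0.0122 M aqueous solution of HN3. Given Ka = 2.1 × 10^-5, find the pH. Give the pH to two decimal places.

pH = 3.30

HN3 ⇌ N3- + H+
From the ICE table, Ka = [H+]²/(0.0122 − [H+]) = 2.1 × 10^-5.
Since Ka ≪ C₀, [H+] ≈ √(Ka·C₀) = 5.06 × 10^-4 M.
pH = −log[H+] = −log(5.06 × 10^-4) = 3.30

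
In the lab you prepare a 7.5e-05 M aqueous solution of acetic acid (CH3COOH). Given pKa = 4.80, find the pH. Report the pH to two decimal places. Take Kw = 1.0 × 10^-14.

CH3COOH ⇌ CH3COO- + H+
Ka = 10^(−4.80) = 1.58 × 10^-5
Ka = [H+]²/(7.5e-05 − [H+]) = 1.58 × 10^-5
The 5% rule fails; solving [H+]² + Ka·[H+] − Ka·C₀ = 0 exactly:
[H+] = [−1.58e-05 + √(1.58e-05² + 4.74e-09)]/2 = 2.74 × 10^-5 M
pH = −log[H+] = −log(2.74 × 10^-5) = 4.56

pH = 4.56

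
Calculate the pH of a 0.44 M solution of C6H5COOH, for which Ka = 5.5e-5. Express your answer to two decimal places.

pH = 2.31

C6H5COOH ⇌ C6H5COO- + H+
Ka = [H+]²/(0.44 − [H+]) = 5.5 × 10^-5
Since Ka ≪ C₀, [H+] ≈ √(Ka·C₀) = 4.92 × 10^-3 M.
pH = −log(4.92 × 10^-3) = 2.31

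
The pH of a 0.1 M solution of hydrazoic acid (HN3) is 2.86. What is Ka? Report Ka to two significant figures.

Ka = 1.9 × 10^-5

[H+] = 10^(-2.86) = 1.38 × 10^-3 M
At equilibrium [HA] = 0.1 − 1.38 × 10^-3 = 9.86 × 10^-2 M
Ka = [H+][A-]/[HA] = (1.38 × 10^-3)² / 9.86 × 10^-2 = 1.9 × 10^-5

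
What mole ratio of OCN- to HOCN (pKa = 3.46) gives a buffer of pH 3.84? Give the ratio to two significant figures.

ratio = 2.4

pH = pKa + log(r) ⇒ log(r) = 3.84 − 3.46 = +0.38
r = [OCN-]/[HOCN] = 10^(+0.38) = 2.4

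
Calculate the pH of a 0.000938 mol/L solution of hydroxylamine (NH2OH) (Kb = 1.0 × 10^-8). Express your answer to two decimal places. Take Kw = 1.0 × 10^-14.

NH2OH + H2O ⇌ NH3OH+ + OH-
From the ICE table, Kb = [OH-]²/(0.000938 − [OH-]) = 1.0 × 10^-8.
Since Kb ≪ C₀, [OH-] ≈ √(Kb·C₀) = 3.06 × 10^-6 M.
Check: 0.33% ionized — well under 5%, approximation valid.
pOH = 5.51, so pH = 14.00 − pOH = 8.49

pH = 8.49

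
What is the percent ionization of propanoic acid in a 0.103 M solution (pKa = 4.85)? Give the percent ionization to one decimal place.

CH3CH2COOH ⇌ CH3CH2COO- + H+; let x = [H+] at equilibrium.
Ka = 10^(−4.85) = 1.41 × 10^-5
x ≈ √(Ka·C₀) = √(1.41 × 10^-5 × 0.103) = 1.21 × 10^-3 M
Fraction ionized = 1.21 × 10^-3 / 0.103 = 0.0117 → 1.2%

1.2%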